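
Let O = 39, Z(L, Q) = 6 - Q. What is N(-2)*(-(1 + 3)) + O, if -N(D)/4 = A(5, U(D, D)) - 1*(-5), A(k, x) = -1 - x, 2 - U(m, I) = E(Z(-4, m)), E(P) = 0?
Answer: 71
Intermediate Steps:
U(m, I) = 2 (U(m, I) = 2 - 1*0 = 2 + 0 = 2)
N(D) = -8 (N(D) = -4*((-1 - 1*2) - 1*(-5)) = -4*((-1 - 2) + 5) = -4*(-3 + 5) = -4*2 = -8)
N(-2)*(-(1 + 3)) + O = -(-8)*(1 + 3) + 39 = -(-8)*4 + 39 = -8*(-4) + 39 = 32 + 39 = 71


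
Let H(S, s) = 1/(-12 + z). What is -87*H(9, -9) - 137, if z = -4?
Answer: -2105/16 ≈ -131.56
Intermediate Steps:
H(S, s) = -1/16 (H(S, s) = 1/(-12 - 4) = 1/(-16) = -1/16)
-87*H(9, -9) - 137 = -87*(-1/16) - 137 = 87/16 - 137 = -2105/16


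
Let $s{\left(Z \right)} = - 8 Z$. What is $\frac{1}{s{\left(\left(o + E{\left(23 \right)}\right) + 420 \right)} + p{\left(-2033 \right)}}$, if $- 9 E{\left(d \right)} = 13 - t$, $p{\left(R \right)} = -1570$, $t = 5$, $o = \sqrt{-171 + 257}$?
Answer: $- \frac{199377}{981287906} + \frac{162 \sqrt{86}}{490643953} \approx -0.00020012$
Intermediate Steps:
$o = \sqrt{86} \approx 9.2736$
$E{\left(d \right)} = - \frac{8}{9}$ ($E{\left(d \right)} = - \frac{13 - 5}{9} = \left(- \frac{1}{9}\right) 8 = - \frac{8}{9}$)
$\frac{1}{s{\left(\left(o + E{\left(23 \right)}\right) + 420 \right)} + p{\left(-2033 \right)}} = \frac{1}{- 8 \left(\left(\sqrt{86} - \frac{8}{9}\right) + 420\right) - 1570} = \frac{1}{- 8 \left(\left(- \frac{8}{9} + \sqrt{86}\right) + 420\right) - 1570} = \frac{1}{- 8 \left(\frac{3772}{9} + \sqrt{86}\right) - 1570} = \frac{1}{\left(- \frac{30176}{9} - 8 \sqrt{86}\right) - 1570} = \frac{1}{- \frac{44306}{9} - 8 \sqrt{86}}$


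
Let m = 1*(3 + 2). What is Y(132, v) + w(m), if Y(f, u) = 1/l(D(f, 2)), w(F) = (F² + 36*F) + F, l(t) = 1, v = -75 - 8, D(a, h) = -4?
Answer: 211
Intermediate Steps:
m = 5 (m = 1*5 = 5)
v = -83
w(F) = F² + 37*F
Y(f, u) = 1 (Y(f, u) = 1/1 = 1)
Y(132, v) + w(m) = 1 + 5*(37 + 5) = 1 + 5*42 = 1 + 210 = 211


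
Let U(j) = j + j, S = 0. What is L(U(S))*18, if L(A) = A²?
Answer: 0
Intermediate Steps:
U(j) = 2*j
L(U(S))*18 = (2*0)²*18 = 0²*18 = 0*18 = 0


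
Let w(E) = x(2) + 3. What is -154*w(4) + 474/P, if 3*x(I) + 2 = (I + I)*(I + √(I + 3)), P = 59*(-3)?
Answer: -45588/59 - 616*√5/3 ≈ -1231.8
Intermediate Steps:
P = -177
x(I) = -⅔ + 2*I*(I + √(3 + I))/3 (x(I) = -⅔ + ((I + I)*(I + √(I + 3)))/3 = -⅔ + ((2*I)*(I + √(3 + I)))/3 = -⅔ + (2*I*(I + √(3 + I)))/3 = -⅔ + 2*I*(I + √(3 + I))/3)
w(E) = 5 + 4*√5/3 (w(E) = (-⅔ + (⅔)*2² + (⅔)*2*√(3 + 2)) + 3 = (-⅔ + (⅔)*4 + (⅔)*2*√5) + 3 = (-⅔ + 8/3 + 4*√5/3) + 3 = (2 + 4*√5/3) + 3 = 5 + 4*√5/3)
-154*w(4) + 474/P = -154*(5 + 4*√5/3) + 474/(-177) = (-770 - 616*√5/3) + 474*(-1/177) = (-770 - 616*√5/3) - 158/59 = -45588/59 - 616*√5/3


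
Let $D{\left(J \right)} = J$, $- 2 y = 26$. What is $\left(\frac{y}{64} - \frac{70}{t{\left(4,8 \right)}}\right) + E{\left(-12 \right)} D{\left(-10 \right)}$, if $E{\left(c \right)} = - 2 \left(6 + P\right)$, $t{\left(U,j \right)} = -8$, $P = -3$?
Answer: $\frac{4387}{64} \approx 68.547$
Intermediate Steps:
$y = -13$ ($y = \left(- \frac{1}{2}\right) 26 = -13$)
$E{\left(c \right)} = -6$ ($E{\left(c \right)} = - 2 \left(6 - 3\right) = \left(-2\right) 3 = -6$)
$\left(\frac{y}{64} - \frac{70}{t{\left(4,8 \right)}}\right) + E{\left(-12 \right)} D{\left(-10 \right)} = \left(- \frac{13}{64} - \frac{70}{-8}\right) - -60 = \left(\left(-13\right) \frac{1}{64} - - \frac{35}{4}\right) + 60 = \left(- \frac{13}{64} + \frac{35}{4}\right) + 60 = \frac{547}{64} + 60 = \frac{4387}{64}$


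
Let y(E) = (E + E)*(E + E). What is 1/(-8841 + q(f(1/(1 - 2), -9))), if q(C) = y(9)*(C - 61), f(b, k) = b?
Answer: -1/28929 ≈ -3.4567e-5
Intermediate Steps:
y(E) = 4*E² (y(E) = (2*E)*(2*E) = 4*E²)
q(C) = -19764 + 324*C (q(C) = (4*9²)*(C - 61) = (4*81)*(-61 + C) = 324*(-61 + C) = -19764 + 324*C)
1/(-8841 + q(f(1/(1 - 2), -9))) = 1/(-8841 + (-19764 + 324/(1 - 2))) = 1/(-8841 + (-19764 + 324/(-1))) = 1/(-8841 + (-19764 + 324*(-1))) = 1/(-8841 + (-19764 - 324)) = 1/(-8841 - 20088) = 1/(-28929) = -1/28929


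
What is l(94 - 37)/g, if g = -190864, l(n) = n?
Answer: -57/190864 ≈ -0.00029864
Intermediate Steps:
l(94 - 37)/g = (94 - 37)/(-190864) = 57*(-1/190864) = -57/190864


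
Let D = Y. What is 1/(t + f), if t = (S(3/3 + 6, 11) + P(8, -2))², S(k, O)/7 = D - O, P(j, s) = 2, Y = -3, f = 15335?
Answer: 1/24551 ≈ 4.0732e-5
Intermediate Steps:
D = -3
S(k, O) = -21 - 7*O (S(k, O) = 7*(-3 - O) = -21 - 7*O)
t = 9216 (t = ((-21 - 7*11) + 2)² = ((-21 - 77) + 2)² = (-98 + 2)² = (-96)² = 9216)
1/(t + f) = 1/(9216 + 15335) = 1/24551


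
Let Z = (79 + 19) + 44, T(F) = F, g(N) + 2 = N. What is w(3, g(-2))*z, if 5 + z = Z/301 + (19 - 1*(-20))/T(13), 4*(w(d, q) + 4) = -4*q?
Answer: 0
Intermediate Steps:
g(N) = -2 + N
w(d, q) = -4 - q (w(d, q) = -4 + (-4*q)/4 = -4 - q)
Z = 142 (Z = 98 + 44 = 142)
z = -460/301 (z = -5 + (142/301 + (19 - 1*(-20))/13) = -5 + (142*(1/301) + (19 + 20)*(1/13)) = -5 + (142/301 + 39*(1/13)) = -5 + (142/301 + 3) = -5 + 1045/301 = -460/301 ≈ -1.5282)
w(3, g(-2))*z = (-4 - (-2 - 2))*(-460/301) = (-4 - 1*(-4))*(-460/301) = (-4 + 4)*(-460/301) = 0*(-460/301) = 0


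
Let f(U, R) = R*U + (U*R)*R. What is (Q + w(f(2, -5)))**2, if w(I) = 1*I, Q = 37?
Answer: 5929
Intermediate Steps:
f(U, R) = R*U + U*R**2 (f(U, R) = R*U + (R*U)*R = R*U + U*R**2)
w(I) = I
(Q + w(f(2, -5)))**2 = (37 - 5*2*(1 - 5))**2 = (37 - 5*2*(-4))**2 = (37 + 40)**2 = 77**2 = 5929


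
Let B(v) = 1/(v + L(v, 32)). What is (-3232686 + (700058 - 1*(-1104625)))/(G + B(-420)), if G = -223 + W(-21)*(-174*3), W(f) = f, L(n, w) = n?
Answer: -1199522520/9020759 ≈ -132.97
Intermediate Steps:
G = 10739 (G = -223 - (-3654)*3 = -223 - 21*(-522) = -223 + 10962 = 10739)
B(v) = 1/(2*v) (B(v) = 1/(v + v) = 1/(2*v))
(-3232686 + (700058 - 1*(-1104625)))/(G + B(-420)) = (-3232686 + (700058 - 1*(-1104625)))/(10739 + (½)/(-420)) = (-3232686 + (700058 + 1104625))/(10739 + (½)*(-1/420)) = (-3232686 + 1804683)/(10739 - 1/840) = -1428003/9020759/840 = -1428003*840/9020759 = -1199522520/9020759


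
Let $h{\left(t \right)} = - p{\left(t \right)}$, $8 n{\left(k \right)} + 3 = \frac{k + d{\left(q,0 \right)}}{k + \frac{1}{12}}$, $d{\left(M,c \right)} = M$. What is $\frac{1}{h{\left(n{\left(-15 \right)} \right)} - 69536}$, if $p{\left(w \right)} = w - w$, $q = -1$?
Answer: $- \frac{1}{69536} \approx -1.4381 \cdot 10^{-5}$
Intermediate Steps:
$p{\left(w \right)} = 0$
$n{\left(k \right)} = - \frac{3}{8} + \frac{-1 + k}{8 \left(\frac{1}{12} + k\right)}$ ($n{\left(k \right)} = - \frac{3}{8} + \frac{\left(k - 1\right) \frac{1}{k + \frac{1}{12}}}{8} = - \frac{3}{8} + \frac{\left(-1 + k\right) \frac{1}{k + \frac{1}{12}}}{8} = - \frac{3}{8} + \frac{\left(-1 + k\right) \frac{1}{\frac{1}{12} + k}}{8} = - \frac{3}{8} + \frac{\frac{1}{\frac{1}{12} + k} \left(-1 + k\right)}{8} = - \frac{3}{8} + \frac{-1 + k}{8 \left(\frac{1}{12} + k\right)}$)
$h{\left(t \right)} = 0$ ($h{\left(t \right)} = \left(-1\right) 0 = 0$)
$\frac{1}{h{\left(n{\left(-15 \right)} \right)} - 69536} = \frac{1}{0 - 69536} = \frac{1}{-69536} = - \frac{1}{69536}$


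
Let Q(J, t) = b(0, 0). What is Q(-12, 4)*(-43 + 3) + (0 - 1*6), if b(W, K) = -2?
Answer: 74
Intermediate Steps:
Q(J, t) = -2
Q(-12, 4)*(-43 + 3) + (0 - 1*6) = -2*(-43 + 3) + (0 - 1*6) = -2*(-40) + (0 - 6) = 80 - 6 = 74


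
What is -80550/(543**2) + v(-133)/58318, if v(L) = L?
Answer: -526303313/1910555998 ≈ -0.27547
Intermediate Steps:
-80550/(543**2) + v(-133)/58318 = -80550/(543**2) - 133/58318 = -80550/294849 - 133*1/58318 = -80550*1/294849 - 133/58318 = -8950/32761 - 133/58318 = -526303313/1910555998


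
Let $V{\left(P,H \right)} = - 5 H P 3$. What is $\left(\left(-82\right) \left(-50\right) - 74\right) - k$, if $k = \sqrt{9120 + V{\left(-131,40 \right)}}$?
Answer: $4026 - 2 \sqrt{21930} \approx 3729.8$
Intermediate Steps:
$V{\left(P,H \right)} = - 15 H P$ ($V{\left(P,H \right)} = - 5 H P 3 = - 15 H P$)
$k = 2 \sqrt{21930}$ ($k = \sqrt{9120 - 600 \left(-131\right)} = \sqrt{9120 + 78600} = \sqrt{87720} = 2 \sqrt{21930} \approx 296.18$)
$\left(\left(-82\right) \left(-50\right) - 74\right) - k = \left(\left(-82\right) \left(-50\right) - 74\right) - 2 \sqrt{21930} = \left(4100 - 74\right) - 2 \sqrt{21930} = 4026 - 2 \sqrt{21930}$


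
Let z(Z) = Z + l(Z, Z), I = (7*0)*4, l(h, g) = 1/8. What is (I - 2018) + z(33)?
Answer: -15879/8 ≈ -1984.9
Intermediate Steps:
l(h, g) = ⅛
I = 0 (I = 0*4 = 0)
z(Z) = ⅛ + Z (z(Z) = Z + ⅛ = ⅛ + Z)
(I - 2018) + z(33) = (0 - 2018) + (⅛ + 33) = -2018 + 265/8 = -15879/8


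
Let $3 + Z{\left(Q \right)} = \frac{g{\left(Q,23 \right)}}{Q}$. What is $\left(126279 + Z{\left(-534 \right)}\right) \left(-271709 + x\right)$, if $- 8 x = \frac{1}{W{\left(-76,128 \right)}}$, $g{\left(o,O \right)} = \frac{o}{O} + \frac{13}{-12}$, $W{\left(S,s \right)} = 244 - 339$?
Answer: $- \frac{3843164077240749749}{112011840} \approx -3.431 \cdot 10^{10}$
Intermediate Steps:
$W{\left(S,s \right)} = -95$
$g{\left(o,O \right)} = - \frac{13}{12} + \frac{o}{O}$ ($g{\left(o,O \right)} = \frac{o}{O} + 13 \left(- \frac{1}{12}\right) = \frac{o}{O} - \frac{13}{12} = - \frac{13}{12} + \frac{o}{O}$)
$Z{\left(Q \right)} = -3 + \frac{- \frac{13}{12} + \frac{Q}{23}}{Q}$
$x = \frac{1}{760}$ ($x = - \frac{1}{8 \left(-95\right)} = \left(- \frac{1}{8}\right) \left(- \frac{1}{95}\right) = \frac{1}{760} \approx 0.0013158$)
$\left(126279 + Z{\left(-534 \right)}\right) \left(-271709 + x\right) = \left(126279 + \frac{-299 - -435744}{276 \left(-534\right)}\right) \left(-271709 + \frac{1}{760}\right) = \left(126279 + \frac{1}{276} \left(- \frac{1}{534}\right) \left(-299 + 435744\right)\right) \left(- \frac{206498839}{760}\right) = \left(126279 + \frac{1}{276} \left(- \frac{1}{534}\right) 435445\right) \left(- \frac{206498839}{760}\right) = \left(126279 - \frac{435445}{147384}\right) \left(- \frac{206498839}{760}\right) = \frac{18611068691}{147384} \left(- \frac{206498839}{760}\right) = - \frac{3843164077240749749}{112011840}$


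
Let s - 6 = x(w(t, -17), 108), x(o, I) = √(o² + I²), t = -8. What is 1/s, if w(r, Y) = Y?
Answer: -6/11917 + √11953/11917 ≈ 0.0086708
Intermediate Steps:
x(o, I) = √(I² + o²)
s = 6 + √11953 (s = 6 + √(108² + (-17)²) = 6 + √(11664 + 289) = 6 + √11953 ≈ 115.33)
1/s = 1/(6 + √11953)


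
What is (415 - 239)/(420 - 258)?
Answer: 88/81 ≈ 1.0864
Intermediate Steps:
(415 - 239)/(420 - 258) = 176/162 = 176*(1/162) = 88/81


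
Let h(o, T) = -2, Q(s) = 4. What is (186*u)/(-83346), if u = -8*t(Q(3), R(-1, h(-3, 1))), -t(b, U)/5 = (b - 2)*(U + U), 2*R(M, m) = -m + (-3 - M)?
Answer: 0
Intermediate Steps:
R(M, m) = -3/2 - M/2 - m/2 (R(M, m) = (-m + (-3 - M))/2 = (-3 - M - m)/2 = -3/2 - M/2 - m/2)
t(b, U) = -10*U*(-2 + b) (t(b, U) = -5*(b - 2)*(U + U) = -5*(-2 + b)*2*U = -10*U*(-2 + b))
u = 0 (u = -80*(-3/2 - ½*(-1) - ½*(-2))*(2 - 1*4) = -80*(-3/2 + ½ + 1)*(2 - 4) = -80*0*(-2) = -8*0 = 0)
(186*u)/(-83346) = (186*0)/(-83346) = 0*(-1/83346) = 0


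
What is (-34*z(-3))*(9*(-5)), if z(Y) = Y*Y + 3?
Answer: 18360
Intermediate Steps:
z(Y) = 3 + Y² (z(Y) = Y² + 3 = 3 + Y²)
(-34*z(-3))*(9*(-5)) = (-34*(3 + (-3)²))*(9*(-5)) = -34*(3 + 9)*(-45) = -34*12*(-45) = -408*(-45) = 18360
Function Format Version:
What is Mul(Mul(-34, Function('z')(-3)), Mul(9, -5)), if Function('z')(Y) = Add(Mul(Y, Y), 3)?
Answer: 18360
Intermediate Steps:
Function('z')(Y) = Add(3, Pow(Y, 2)) (Function('z')(Y) = Add(Pow(Y, 2), 3) = Add(3, Pow(Y, 2)))
Mul(Mul(-34, Function('z')(-3)), Mul(9, -5)) = Mul(Mul(-34, Add(3, Pow(-3, 2))), Mul(9, -5)) = Mul(Mul(-34, Add(3, 9)), -45) = Mul(Mul(-34, 12), -45) = Mul(-408, -45) = 18360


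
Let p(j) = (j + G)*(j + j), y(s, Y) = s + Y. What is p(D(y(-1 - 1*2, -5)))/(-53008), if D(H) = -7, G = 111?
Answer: 91/3313 ≈ 0.027468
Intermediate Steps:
y(s, Y) = Y + s
p(j) = 2*j*(111 + j) (p(j) = (j + 111)*(j + j) = (111 + j)*(2*j) = 2*j*(111 + j))
p(D(y(-1 - 1*2, -5)))/(-53008) = (2*(-7)*(111 - 7))/(-53008) = (2*(-7)*104)*(-1/53008) = -1456*(-1/53008) = 91/3313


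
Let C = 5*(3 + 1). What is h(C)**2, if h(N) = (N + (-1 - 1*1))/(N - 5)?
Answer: 36/25 ≈ 1.4400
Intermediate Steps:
C = 20 (C = 5*4 = 20)
h(N) = (-2 + N)/(-5 + N) (h(N) = (N + (-1 - 1))/(-5 + N) = (N - 2)/(-5 + N) = (-2 + N)/(-5 + N))
h(C)**2 = ((-2 + 20)/(-5 + 20))**2 = (18/15)**2 = ((1/15)*18)**2 = (6/5)**2 = 36/25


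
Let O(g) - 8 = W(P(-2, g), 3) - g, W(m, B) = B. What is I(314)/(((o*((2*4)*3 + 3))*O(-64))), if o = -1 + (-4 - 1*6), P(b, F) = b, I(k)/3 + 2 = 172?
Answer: -34/1485 ≈ -0.022896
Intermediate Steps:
I(k) = 510 (I(k) = -6 + 3*172 = -6 + 516 = 510)
O(g) = 11 - g (O(g) = 8 + (3 - g) = 11 - g)
o = -11 (o = -1 + (-4 - 6) = -1 - 10 = -11)
I(314)/(((o*((2*4)*3 + 3))*O(-64))) = 510/(((-11*((2*4)*3 + 3))*(11 - 1*(-64)))) = 510/(((-11*(8*3 + 3))*(11 + 64))) = 510/((-11*(24 + 3)*75)) = 510/((-11*27*75)) = 510/((-297*75)) = 510/(-22275) = 510*(-1/22275) = -34/1485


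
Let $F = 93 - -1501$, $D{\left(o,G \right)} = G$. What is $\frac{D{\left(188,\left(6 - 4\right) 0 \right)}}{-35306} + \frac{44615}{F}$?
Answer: $\frac{44615}{1594} \approx 27.989$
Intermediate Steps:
$F = 1594$ ($F = 93 + 1501 = 1594$)
$\frac{D{\left(188,\left(6 - 4\right) 0 \right)}}{-35306} + \frac{44615}{F} = \frac{\left(6 - 4\right) 0}{-35306} + \frac{44615}{1594} = 2 \cdot 0 \left(- \frac{1}{35306}\right) + 44615 \cdot \frac{1}{1594} = 0 \left(- \frac{1}{35306}\right) + \frac{44615}{1594} = 0 + \frac{44615}{1594} = \frac{44615}{1594}$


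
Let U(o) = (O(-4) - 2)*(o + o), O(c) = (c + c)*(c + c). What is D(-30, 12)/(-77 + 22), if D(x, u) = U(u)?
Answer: -1488/55 ≈ -27.055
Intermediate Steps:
O(c) = 4*c² (O(c) = (2*c)*(2*c) = 4*c²)
U(o) = 124*o (U(o) = (4*(-4)² - 2)*(o + o) = (4*16 - 2)*(2*o) = (64 - 2)*(2*o) = 62*(2*o) = 124*o)
D(x, u) = 124*u
D(-30, 12)/(-77 + 22) = (124*12)/(-77 + 22) = 1488/(-55) = -1/55*1488 = -1488/55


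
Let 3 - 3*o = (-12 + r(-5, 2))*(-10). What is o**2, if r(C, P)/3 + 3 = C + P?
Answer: 9801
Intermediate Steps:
r(C, P) = -9 + 3*C + 3*P (r(C, P) = -9 + 3*(C + P) = -9 + (3*C + 3*P) = -9 + 3*C + 3*P)
o = -99 (o = 1 - (-12 + (-9 + 3*(-5) + 3*2))*(-10)/3 = 1 - (-12 + (-9 - 15 + 6))*(-10)/3 = 1 - (-12 - 18)*(-10)/3 = 1 - (-10)*(-10) = 1 - 1/3*300 = 1 - 100 = -99)
o**2 = (-99)**2 = 9801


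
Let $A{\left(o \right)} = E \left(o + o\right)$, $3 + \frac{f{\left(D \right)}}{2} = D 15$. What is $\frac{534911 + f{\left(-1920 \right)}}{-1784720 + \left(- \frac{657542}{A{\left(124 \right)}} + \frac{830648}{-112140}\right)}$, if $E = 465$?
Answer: $- \frac{7348215482100}{27476358856361} \approx -0.26744$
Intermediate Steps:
$f{\left(D \right)} = -6 + 30 D$ ($f{\left(D \right)} = -6 + 2 D 15 = -6 + 2 \cdot 15 D = -6 + 30 D$)
$A{\left(o \right)} = 930 o$ ($A{\left(o \right)} = 465 \left(o + o\right) = 465 \cdot 2 o = 930 o$)
$\frac{534911 + f{\left(-1920 \right)}}{-1784720 + \left(- \frac{657542}{A{\left(124 \right)}} + \frac{830648}{-112140}\right)} = \frac{534911 + \left(-6 + 30 \left(-1920\right)\right)}{-1784720 + \left(- \frac{657542}{930 \cdot 124} + \frac{830648}{-112140}\right)} = \frac{534911 - 57606}{-1784720 - \left(\frac{29666}{4005} + \frac{657542}{115320}\right)} = \frac{534911 - 57606}{-1784720 - \frac{201817961}{15395220}} = \frac{477305}{-1784720 - \frac{201817961}{15395220}} = \frac{477305}{- \frac{27476358856361}{15395220}} = 477305 \left(- \frac{15395220}{27476358856361}\right) = - \frac{7348215482100}{27476358856361}$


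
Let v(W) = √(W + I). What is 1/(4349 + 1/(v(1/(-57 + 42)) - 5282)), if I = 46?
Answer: 1820022372449/7915276953209446 + √10335/7915276953209446 ≈ 0.00022994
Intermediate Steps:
v(W) = √(46 + W) (v(W) = √(W + 46) = √(46 + W))
1/(4349 + 1/(v(1/(-57 + 42)) - 5282)) = 1/(4349 + 1/(√(46 + 1/(-57 + 42)) - 5282)) = 1/(4349 + 1/(√(46 + 1/(-15)) - 5282)) = 1/(4349 + 1/(√(46 - 1/15) - 5282)) = 1/(4349 + 1/(√(689/15) - 5282)) = 1/(4349 + 1/(√10335/15 - 5282)) = 1/(4349 + 1/(-5282 + √10335/15))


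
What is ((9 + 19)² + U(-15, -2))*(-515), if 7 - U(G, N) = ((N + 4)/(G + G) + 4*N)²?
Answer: -16823402/45 ≈ -3.7385e+5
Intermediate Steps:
U(G, N) = 7 - (4*N + (4 + N)/(2*G))² (U(G, N) = 7 - ((N + 4)/(G + G) + 4*N)² = 7 - ((4 + N)/((2*G)) + 4*N)² = 7 - ((4 + N)*(1/(2*G)) + 4*N)² = 7 - ((4 + N)/(2*G) + 4*N)² = 7 - (4*N + (4 + N)/(2*G))²)
((9 + 19)² + U(-15, -2))*(-515) = ((9 + 19)² + (7 - ¼*(4 - 2 + 8*(-15)*(-2))²/(-15)²))*(-515) = (28² + (7 - ¼*1/225*(4 - 2 + 240)²))*(-515) = (784 + (7 - ¼*1/225*242²))*(-515) = (784 + (7 - ¼*1/225*58564))*(-515) = (784 + (7 - 14641/225))*(-515) = (784 - 13066/225)*(-515) = (163334/225)*(-515) = -16823402/45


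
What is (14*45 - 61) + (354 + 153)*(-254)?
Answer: -128209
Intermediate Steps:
(14*45 - 61) + (354 + 153)*(-254) = (630 - 61) + 507*(-254) = 569 - 128778 = -128209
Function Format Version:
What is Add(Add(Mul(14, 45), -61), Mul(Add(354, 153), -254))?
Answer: -128209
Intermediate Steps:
Add(Add(Mul(14, 45), -61), Mul(Add(354, 153), -254)) = Add(Add(630, -61), Mul(507, -254)) = Add(569, -128778) = -128209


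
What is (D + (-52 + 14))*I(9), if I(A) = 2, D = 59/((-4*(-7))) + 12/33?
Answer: -10943/154 ≈ -71.058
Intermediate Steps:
D = 761/308 (D = 59/28 + 12*(1/33) = 59*(1/28) + 4/11 = 59/28 + 4/11 = 761/308 ≈ 2.4708)
(D + (-52 + 14))*I(9) = (761/308 + (-52 + 14))*2 = (761/308 - 38)*2 = -10943/308*2 = -10943/154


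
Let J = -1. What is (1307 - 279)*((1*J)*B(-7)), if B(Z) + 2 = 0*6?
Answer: 2056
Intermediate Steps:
B(Z) = -2 (B(Z) = -2 + 0*6 = -2 + 0 = -2)
(1307 - 279)*((1*J)*B(-7)) = (1307 - 279)*((1*(-1))*(-2)) = 1028*(-1*(-2)) = 1028*2 = 2056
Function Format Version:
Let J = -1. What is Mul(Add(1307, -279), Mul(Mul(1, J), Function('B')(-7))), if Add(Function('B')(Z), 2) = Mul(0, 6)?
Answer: 2056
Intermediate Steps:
Function('B')(Z) = -2 (Function('B')(Z) = Add(-2, Mul(0, 6)) = Add(-2, 0) = -2)
Mul(Add(1307, -279), Mul(Mul(1, J), Function('B')(-7))) = Mul(Add(1307, -279), Mul(Mul(1, -1), -2)) = Mul(1028, Mul(-1, -2)) = Mul(1028, 2) = 2056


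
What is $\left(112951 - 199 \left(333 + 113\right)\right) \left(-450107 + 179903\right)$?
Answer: $-6538126188$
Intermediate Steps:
$\left(112951 - 199 \left(333 + 113\right)\right) \left(-450107 + 179903\right) = \left(112951 - 88754\right) \left(-270204\right) = 24197 \left(-270204\right) = -6538126188$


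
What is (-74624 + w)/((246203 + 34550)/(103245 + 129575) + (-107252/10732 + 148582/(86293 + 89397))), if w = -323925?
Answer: 4373908808312378860/87160991269717 ≈ 50182.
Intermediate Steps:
(-74624 + w)/((246203 + 34550)/(103245 + 129575) + (-107252/10732 + 148582/(86293 + 89397))) = (-74624 - 323925)/((246203 + 34550)/(103245 + 129575) + (-107252/10732 + 148582/(86293 + 89397))) = -398549/(280753/232820 + (-107252*1/10732 + 148582/175690)) = -398549/(280753*(1/232820) + (-26813/2683 + 148582*(1/175690))) = -398549/(280753/232820 + (-26813/2683 + 74291/87845)) = -398549/(280753/232820 - 2156065232/235688135) = -398549/(-87160991269717/10974582318140) = -398549*(-10974582318140/87160991269717) = 4373908808312378860/87160991269717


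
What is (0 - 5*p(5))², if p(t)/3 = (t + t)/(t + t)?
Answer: 225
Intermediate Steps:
p(t) = 3 (p(t) = 3*((t + t)/(t + t)) = 3*((2*t)/((2*t))) = 3*((2*t)*(1/(2*t))) = 3*1 = 3)
(0 - 5*p(5))² = (0 - 5*3)² = (0 - 15)² = (-15)² = 225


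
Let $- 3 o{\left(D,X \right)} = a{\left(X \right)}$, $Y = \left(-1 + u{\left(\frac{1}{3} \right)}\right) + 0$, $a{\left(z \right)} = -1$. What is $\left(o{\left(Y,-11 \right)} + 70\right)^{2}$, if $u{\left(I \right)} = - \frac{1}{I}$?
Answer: $\frac{44521}{9} \approx 4946.8$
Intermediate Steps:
$Y = -4$ ($Y = \left(-1 - \frac{1}{\frac{1}{3}}\right) + 0 = \left(-1 - 3\right) + 0 = -4 + 0 = -4$)
$o{\left(D,X \right)} = \frac{1}{3}$ ($o{\left(D,X \right)} = \left(- \frac{1}{3}\right) \left(-1\right) = \frac{1}{3}$)
$\left(o{\left(Y,-11 \right)} + 70\right)^{2} = \left(\frac{1}{3} + 70\right)^{2} = \left(\frac{211}{3}\right)^{2} = \frac{44521}{9}$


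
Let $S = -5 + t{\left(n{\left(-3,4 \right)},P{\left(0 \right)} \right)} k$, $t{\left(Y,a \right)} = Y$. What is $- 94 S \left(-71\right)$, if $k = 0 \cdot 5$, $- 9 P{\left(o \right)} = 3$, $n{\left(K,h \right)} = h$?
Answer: $-33370$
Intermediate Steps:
$P{\left(o \right)} = - \frac{1}{3}$ ($P{\left(o \right)} = \left(- \frac{1}{9}\right) 3 = - \frac{1}{3}$)
$k = 0$
$S = -5$ ($S = -5 + 4 \cdot 0 = -5 + 0 = -5$)
$- 94 S \left(-71\right) = \left(-94\right) \left(-5\right) \left(-71\right) = 470 \left(-71\right) = -33370$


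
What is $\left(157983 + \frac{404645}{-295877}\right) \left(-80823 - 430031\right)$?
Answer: $- \frac{23878915671714884}{295877} \approx -8.0705 \cdot 10^{10}$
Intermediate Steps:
$\left(157983 + \frac{404645}{-295877}\right) \left(-80823 - 430031\right) = \left(157983 + 404645 \left(- \frac{1}{295877}\right)\right) \left(-510854\right) = \left(157983 - \frac{404645}{295877}\right) \left(-510854\right) = \frac{46743131446}{295877} \left(-510854\right) = - \frac{23878915671714884}{295877}$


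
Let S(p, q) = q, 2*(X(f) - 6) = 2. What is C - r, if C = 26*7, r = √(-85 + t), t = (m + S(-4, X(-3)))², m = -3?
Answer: 182 - I*√69 ≈ 182.0 - 8.3066*I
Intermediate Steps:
X(f) = 7 (X(f) = 6 + (½)*2 = 6 + 1 = 7)
t = 16 (t = (-3 + 7)² = 4² = 16)
r = I*√69 (r = √(-85 + 16) = √(-69) = I*√69 ≈ 8.3066*I)
C = 182
C - r = 182 - I*√69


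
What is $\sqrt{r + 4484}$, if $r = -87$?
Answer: $\sqrt{4397} \approx 66.31$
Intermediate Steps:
$\sqrt{r + 4484} = \sqrt{-87 + 4484} = \sqrt{4397}$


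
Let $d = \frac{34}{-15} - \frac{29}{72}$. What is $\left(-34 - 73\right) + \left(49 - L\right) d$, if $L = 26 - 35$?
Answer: $- \frac{47129}{180} \approx -261.83$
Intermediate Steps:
$L = -9$ ($L = 26 - 35 = -9$)
$d = - \frac{961}{360}$ ($d = 34 \left(- \frac{1}{15}\right) - \frac{29}{72} = - \frac{34}{15} - \frac{29}{72} = - \frac{961}{360} \approx -2.6694$)
$\left(-34 - 73\right) + \left(49 - L\right) d = \left(-34 - 73\right) + \left(49 - -9\right) \left(- \frac{961}{360}\right) = \left(-34 - 73\right) + \left(49 + 9\right) \left(- \frac{961}{360}\right) = -107 + 58 \left(- \frac{961}{360}\right) = -107 - \frac{27869}{180} = - \frac{47129}{180}$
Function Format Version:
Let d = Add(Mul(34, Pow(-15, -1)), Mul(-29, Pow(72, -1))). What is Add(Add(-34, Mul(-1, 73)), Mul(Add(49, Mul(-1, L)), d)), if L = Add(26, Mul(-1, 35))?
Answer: Rational(-47129, 180) ≈ -261.83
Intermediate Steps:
L = -9 (L = Add(26, -35) = -9)
d = Rational(-961, 360) (d = Add(Mul(34, Rational(-1, 15)), Mul(-29, Rational(1, 72))) = Add(Rational(-34, 15), Rational(-29, 72)) = Rational(-961, 360) ≈ -2.6694)
Add(Add(-34, Mul(-1, 73)), Mul(Add(49, Mul(-1, L)), d)) = Add(Add(-34, Mul(-1, 73)), Mul(Add(49, Mul(-1, -9)), Rational(-961, 360))) = Add(Add(-34, -73), Mul(Add(49, 9), Rational(-961, 360))) = Add(-107, Mul(58, Rational(-961, 360))) = Add(-107, Rational(-27869, 180)) = Rational(-47129, 180)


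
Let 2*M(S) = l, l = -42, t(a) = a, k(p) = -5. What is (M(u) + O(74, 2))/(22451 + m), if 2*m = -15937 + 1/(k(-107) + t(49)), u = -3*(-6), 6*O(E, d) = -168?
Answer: -4312/1274461 ≈ -0.0033834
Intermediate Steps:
O(E, d) = -28 (O(E, d) = (⅙)*(-168) = -28)
u = 18
M(S) = -21 (M(S) = (½)*(-42) = -21)
m = -701227/88 (m = (-15937 + 1/(-5 + 49))/2 = (-15937 + 1/44)/2 = (½)*(-701227/44) = -701227/88 ≈ -7968.5)
(M(u) + O(74, 2))/(22451 + m) = (-21 - 28)/(22451 - 701227/88) = -49/1274461/88 = -49*88/1274461 = -4312/1274461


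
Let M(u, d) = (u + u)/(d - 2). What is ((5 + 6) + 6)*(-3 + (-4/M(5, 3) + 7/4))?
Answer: -561/20 ≈ -28.050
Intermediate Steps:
M(u, d) = 2*u/(-2 + d) (M(u, d) = (2*u)/(-2 + d) = 2*u/(-2 + d))
((5 + 6) + 6)*(-3 + (-4/M(5, 3) + 7/4)) = ((5 + 6) + 6)*(-3 + (-4/(2*5/(-2 + 3)) + 7/4)) = (11 + 6)*(-3 + (-4/(2*5/1) + 7*(¼))) = 17*(-3 + (-4/(2*5*1) + 7/4)) = 17*(-3 + (-4/10 + 7/4)) = 17*(-3 + (-4*⅒ + 7/4)) = 17*(-3 + (-⅖ + 7/4)) = 17*(-3 + 27/20) = 17*(-33/20) = -561/20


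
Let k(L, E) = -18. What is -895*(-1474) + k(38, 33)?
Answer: 1319212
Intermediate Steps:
-895*(-1474) + k(38, 33) = -895*(-1474) - 18 = 1319230 - 18 = 1319212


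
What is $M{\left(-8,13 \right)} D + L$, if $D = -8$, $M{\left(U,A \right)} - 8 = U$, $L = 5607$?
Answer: $5607$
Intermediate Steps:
$M{\left(U,A \right)} = 8 + U$
$M{\left(-8,13 \right)} D + L = \left(8 - 8\right) \left(-8\right) + 5607 = 0 \left(-8\right) + 5607 = 0 + 5607 = 5607$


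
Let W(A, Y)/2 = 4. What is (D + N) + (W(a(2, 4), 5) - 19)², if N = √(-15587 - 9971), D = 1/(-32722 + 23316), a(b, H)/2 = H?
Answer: 1138125/9406 + I*√25558 ≈ 121.0 + 159.87*I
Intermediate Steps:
a(b, H) = 2*H
W(A, Y) = 8 (W(A, Y) = 2*4 = 8)
D = -1/9406 (D = 1/(-9406) = -1/9406 ≈ -0.00010632)
N = I*√25558 (N = √(-25558) = I*√25558 ≈ 159.87*I)
(D + N) + (W(a(2, 4), 5) - 19)² = (-1/9406 + I*√25558) + (8 - 19)² = (-1/9406 + I*√25558) + (-11)² = (-1/9406 + I*√25558) + 121 = 1138125/9406 + I*√25558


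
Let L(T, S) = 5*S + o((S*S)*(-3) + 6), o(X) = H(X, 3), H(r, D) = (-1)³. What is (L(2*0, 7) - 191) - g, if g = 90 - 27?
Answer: -220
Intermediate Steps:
H(r, D) = -1
o(X) = -1
g = 63
L(T, S) = -1 + 5*S (L(T, S) = 5*S - 1 = -1 + 5*S)
(L(2*0, 7) - 191) - g = ((-1 + 5*7) - 191) - 1*63 = ((-1 + 35) - 191) - 63 = (34 - 191) - 63 = -157 - 63 = -220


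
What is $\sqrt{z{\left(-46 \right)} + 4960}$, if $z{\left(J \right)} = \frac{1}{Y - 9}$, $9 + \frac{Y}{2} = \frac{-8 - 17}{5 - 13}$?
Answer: $\frac{2 \sqrt{8542277}}{83} \approx 70.427$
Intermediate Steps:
$Y = - \frac{47}{4}$ ($Y = -18 + 2 \frac{-8 - 17}{5 - 13} = -18 + 2 \left(- \frac{25}{-8}\right) = -18 + 2 \left(\left(-25\right) \left(- \frac{1}{8}\right)\right) = -18 + 2 \cdot \frac{25}{8} = -18 + \frac{25}{4} = - \frac{47}{4} \approx -11.75$)
$z{\left(J \right)} = - \frac{4}{83}$ ($z{\left(J \right)} = \frac{1}{- \frac{47}{4} - 9} = \frac{1}{- \frac{83}{4}} = - \frac{4}{83}$)
$\sqrt{z{\left(-46 \right)} + 4960} = \sqrt{- \frac{4}{83} + 4960} = \sqrt{\frac{411676}{83}} = \frac{2 \sqrt{8542277}}{83}$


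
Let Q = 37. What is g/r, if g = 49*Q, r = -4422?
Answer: -1813/4422 ≈ -0.41000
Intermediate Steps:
g = 1813 (g = 49*37 = 1813)
g/r = 1813/(-4422) = 1813*(-1/4422) = -1813/4422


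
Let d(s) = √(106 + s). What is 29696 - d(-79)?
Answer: 29696 - 3*√3 ≈ 29691.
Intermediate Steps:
29696 - d(-79) = 29696 - √(106 - 79) = 29696 - √27 = 29696 - 3*√3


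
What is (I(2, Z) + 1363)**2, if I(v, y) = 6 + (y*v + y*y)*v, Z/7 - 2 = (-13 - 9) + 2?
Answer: 1063868689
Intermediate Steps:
Z = -126 (Z = 14 + 7*((-13 - 9) + 2) = 14 + 7*(-22 + 2) = 14 + 7*(-20) = 14 - 140 = -126)
I(v, y) = 6 + v*(y**2 + v*y) (I(v, y) = 6 + (v*y + y**2)*v = 6 + (y**2 + v*y)*v = 6 + v*(y**2 + v*y))
(I(2, Z) + 1363)**2 = ((6 + 2*(-126)**2 - 126*2**2) + 1363)**2 = ((6 + 2*15876 - 126*4) + 1363)**2 = ((6 + 31752 - 504) + 1363)**2 = (31254 + 1363)**2 = 32617**2 = 1063868689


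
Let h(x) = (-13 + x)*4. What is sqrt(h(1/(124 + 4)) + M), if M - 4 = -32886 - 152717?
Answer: I*sqrt(11881662)/8 ≈ 430.87*I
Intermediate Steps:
M = -185599 (M = 4 + (-32886 - 152717) = 4 - 185603 = -185599)
h(x) = -52 + 4*x
sqrt(h(1/(124 + 4)) + M) = sqrt((-52 + 4/(124 + 4)) - 185599) = sqrt((-52 + 4/128) - 185599) = sqrt((-52 + 4*(1/128)) - 185599) = sqrt((-52 + 1/32) - 185599) = sqrt(-1663/32 - 185599) = sqrt(-5940831/32) = I*sqrt(11881662)/8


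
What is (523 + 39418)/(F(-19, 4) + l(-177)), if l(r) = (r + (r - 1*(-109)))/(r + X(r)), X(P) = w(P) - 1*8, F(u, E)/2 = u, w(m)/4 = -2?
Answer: -7708613/7089 ≈ -1087.4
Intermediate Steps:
w(m) = -8 (w(m) = 4*(-2) = -8)
F(u, E) = 2*u
X(P) = -16 (X(P) = -8 - 1*8 = -8 - 8 = -16)
l(r) = (109 + 2*r)/(-16 + r) (l(r) = (r + (r - 1*(-109)))/(r - 16) = (r + (r + 109))/(-16 + r) = (r + (109 + r))/(-16 + r) = (109 + 2*r)/(-16 + r))
(523 + 39418)/(F(-19, 4) + l(-177)) = (523 + 39418)/(2*(-19) + (109 + 2*(-177))/(-16 - 177)) = 39941/(-38 + (109 - 354)/(-193)) = 39941/(-38 - 1/193*(-245)) = 39941/(-38 + 245/193) = 39941/(-7089/193) = 39941*(-193/7089) = -7708613/7089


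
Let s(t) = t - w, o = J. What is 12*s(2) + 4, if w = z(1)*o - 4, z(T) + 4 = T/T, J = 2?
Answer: 148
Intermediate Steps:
o = 2
z(T) = -3 (z(T) = -4 + T/T = -4 + 1 = -3)
w = -10 (w = -3*2 - 4 = -6 - 4 = -10)
s(t) = 10 + t (s(t) = t - 1*(-10) = t + 10 = 10 + t)
12*s(2) + 4 = 12*(10 + 2) + 4 = 12*12 + 4 = 144 + 4 = 148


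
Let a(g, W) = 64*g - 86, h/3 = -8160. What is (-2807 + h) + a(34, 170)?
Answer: -25197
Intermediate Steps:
h = -24480 (h = 3*(-8160) = -24480)
a(g, W) = -86 + 64*g
(-2807 + h) + a(34, 170) = (-2807 - 24480) + (-86 + 64*34) = -27287 + (-86 + 2176) = -27287 + 2090 = -25197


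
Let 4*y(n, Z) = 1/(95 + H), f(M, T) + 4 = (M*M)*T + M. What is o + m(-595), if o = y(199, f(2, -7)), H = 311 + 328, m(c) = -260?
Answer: -763359/2936 ≈ -260.00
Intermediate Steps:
H = 639
f(M, T) = -4 + M + T*M² (f(M, T) = -4 + ((M*M)*T + M) = -4 + (M²*T + M) = -4 + (T*M² + M) = -4 + (M + T*M²) = -4 + M + T*M²)
y(n, Z) = 1/2936 (y(n, Z) = 1/(4*(95 + 639)) = (¼)/734 = (¼)*(1/734) = 1/2936)
o = 1/2936 ≈ 0.00034060
o + m(-595) = 1/2936 - 260 = -763359/2936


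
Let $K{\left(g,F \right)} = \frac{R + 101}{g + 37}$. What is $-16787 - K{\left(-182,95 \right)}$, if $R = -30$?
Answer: $- \frac{2434044}{145} \approx -16787.0$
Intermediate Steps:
$K{\left(g,F \right)} = \frac{71}{37 + g}$ ($K{\left(g,F \right)} = \frac{-30 + 101}{g + 37} = \frac{71}{37 + g}$)
$-16787 - K{\left(-182,95 \right)} = -16787 - \frac{71}{37 - 182} = -16787 - \frac{71}{-145} = -16787 - 71 \left(- \frac{1}{145}\right) = -16787 - - \frac{71}{145} = -16787 + \frac{71}{145} = - \frac{2434044}{145}$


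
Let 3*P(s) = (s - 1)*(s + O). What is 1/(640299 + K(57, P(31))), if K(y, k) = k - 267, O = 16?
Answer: 1/640502 ≈ 1.5613e-6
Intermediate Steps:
P(s) = (-1 + s)*(16 + s)/3 (P(s) = ((s - 1)*(s + 16))/3 = ((-1 + s)*(16 + s))/3 = (-1 + s)*(16 + s)/3)
K(y, k) = -267 + k
1/(640299 + K(57, P(31))) = 1/(640299 + (-267 + (-16/3 + 5*31 + (⅓)*31²))) = 1/(640299 + (-267 + (-16/3 + 155 + (⅓)*961))) = 1/(640299 + (-267 + (-16/3 + 155 + 961/3))) = 1/(640299 + (-267 + 470)) = 1/(640299 + 203) = 1/640502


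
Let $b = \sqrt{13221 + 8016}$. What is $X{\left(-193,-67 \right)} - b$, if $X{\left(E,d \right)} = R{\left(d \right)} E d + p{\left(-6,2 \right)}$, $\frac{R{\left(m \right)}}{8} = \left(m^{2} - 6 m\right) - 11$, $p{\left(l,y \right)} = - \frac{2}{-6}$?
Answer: $\frac{1514478721}{3} - \sqrt{21237} \approx 5.0483 \cdot 10^{8}$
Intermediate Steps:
$b = \sqrt{21237} \approx 145.73$
$p{\left(l,y \right)} = \frac{1}{3}$ ($p{\left(l,y \right)} = \left(-2\right) \left(- \frac{1}{6}\right) = \frac{1}{3}$)
$R{\left(m \right)} = -88 - 48 m + 8 m^{2}$ ($R{\left(m \right)} = 8 \left(\left(m^{2} - 6 m\right) - 11\right) = 8 \left(-11 + m^{2} - 6 m\right) = -88 - 48 m + 8 m^{2}$)
$X{\left(E,d \right)} = \frac{1}{3} + E d \left(-88 - 48 d + 8 d^{2}\right)$ ($X{\left(E,d \right)} = \left(-88 - 48 d + 8 d^{2}\right) E d + \frac{1}{3} = E \left(-88 - 48 d + 8 d^{2}\right) d + \frac{1}{3} = E d \left(-88 - 48 d + 8 d^{2}\right) + \frac{1}{3} = \frac{1}{3} + E d \left(-88 - 48 d + 8 d^{2}\right)$)
$X{\left(-193,-67 \right)} - b = \left(\frac{1}{3} - \left(-1544\right) \left(-67\right) \left(11 - \left(-67\right)^{2} + 6 \left(-67\right)\right)\right) - \sqrt{21237} = \left(\frac{1}{3} - \left(-1544\right) \left(-67\right) \left(11 - 4489 - 402\right)\right) - \sqrt{21237} = \left(\frac{1}{3} - \left(-1544\right) \left(-67\right) \left(-4880\right)\right) - \sqrt{21237} = \left(\frac{1}{3} + 504826240\right) - \sqrt{21237} = \frac{1514478721}{3} - \sqrt{21237}$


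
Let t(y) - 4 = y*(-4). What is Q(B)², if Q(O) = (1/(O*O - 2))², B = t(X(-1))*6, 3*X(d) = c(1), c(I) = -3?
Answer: 1/28081563033616 ≈ 3.5611e-14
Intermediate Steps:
X(d) = -1 (X(d) = (⅓)*(-3) = -1)
t(y) = 4 - 4*y (t(y) = 4 + y*(-4) = 4 - 4*y)
B = 48 (B = (4 - 4*(-1))*6 = (4 + 4)*6 = 8*6 = 48)
Q(O) = (-2 + O²)⁻² (Q(O) = (1/(O² - 2))² = (1/(-2 + O²))² = (-2 + O²)⁻²)
Q(B)² = ((-2 + 48²)⁻²)² = ((-2 + 2304)⁻²)² = (2302⁻²)² = (1/5299204)² = 1/28081563033616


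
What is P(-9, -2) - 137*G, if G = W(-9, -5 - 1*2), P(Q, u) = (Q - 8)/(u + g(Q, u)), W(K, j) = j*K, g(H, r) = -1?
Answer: -25876/3 ≈ -8625.3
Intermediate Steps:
W(K, j) = K*j
P(Q, u) = (-8 + Q)/(-1 + u) (P(Q, u) = (Q - 8)/(u - 1) = (-8 + Q)/(-1 + u))
G = 63 (G = -9*(-5 - 1*2) = -9*(-5 - 2) = -9*(-7) = 63)
P(-9, -2) - 137*G = (-8 - 9)/(-1 - 2) - 137*63 = -17/(-3) - 8631 = -1/3*(-17) - 8631 = 17/3 - 8631 = -25876/3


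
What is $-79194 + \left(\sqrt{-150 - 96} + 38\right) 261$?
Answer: $-69276 + 261 i \sqrt{246} \approx -69276.0 + 4093.6 i$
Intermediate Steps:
$-79194 + \left(\sqrt{-150 - 96} + 38\right) 261 = -79194 + \left(\sqrt{-246} + 38\right) 261 = -79194 + \left(i \sqrt{246} + 38\right) 261 = -79194 + \left(38 + i \sqrt{246}\right) 261 = -79194 + \left(9918 + 261 i \sqrt{246}\right) = -69276 + 261 i \sqrt{246}$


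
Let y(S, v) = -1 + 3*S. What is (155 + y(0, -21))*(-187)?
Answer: -28798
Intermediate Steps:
(155 + y(0, -21))*(-187) = (155 + (-1 + 3*0))*(-187) = (155 + (-1 + 0))*(-187) = (155 - 1)*(-187) = 154*(-187) = -28798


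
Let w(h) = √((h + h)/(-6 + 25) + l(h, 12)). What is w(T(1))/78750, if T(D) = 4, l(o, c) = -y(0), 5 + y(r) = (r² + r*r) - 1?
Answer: √2318/1496250 ≈ 3.2178e-5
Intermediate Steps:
y(r) = -6 + 2*r² (y(r) = -5 + ((r² + r*r) - 1) = -5 + ((r² + r²) - 1) = -5 + (2*r² - 1) = -5 + (-1 + 2*r²) = -6 + 2*r²)
l(o, c) = 6 (l(o, c) = -(-6 + 2*0²) = -(-6 + 2*0) = -(-6 + 0) = -1*(-6) = 6)
w(h) = √(6 + 2*h/19) (w(h) = √((h + h)/(-6 + 25) + 6) = √((2*h)/19 + 6) = √((2*h)*(1/19) + 6) = √(2*h/19 + 6) = √(6 + 2*h/19))
w(T(1))/78750 = (√(2166 + 38*4)/19)/78750 = (√(2166 + 152)/19)*(1/78750) = (√2318/19)*(1/78750) = √2318/1496250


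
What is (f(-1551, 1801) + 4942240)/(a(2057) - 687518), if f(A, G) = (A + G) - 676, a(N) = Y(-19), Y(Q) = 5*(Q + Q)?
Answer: -2470907/343854 ≈ -7.1859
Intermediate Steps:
Y(Q) = 10*Q (Y(Q) = 5*(2*Q) = 10*Q)
a(N) = -190 (a(N) = 10*(-19) = -190)
f(A, G) = -676 + A + G
(f(-1551, 1801) + 4942240)/(a(2057) - 687518) = ((-676 - 1551 + 1801) + 4942240)/(-190 - 687518) = (-426 + 4942240)/(-687708) = 4941814*(-1/687708) = -2470907/343854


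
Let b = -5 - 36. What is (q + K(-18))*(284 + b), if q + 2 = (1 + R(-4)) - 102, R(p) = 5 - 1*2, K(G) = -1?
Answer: -24543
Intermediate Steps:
R(p) = 3 (R(p) = 5 - 2 = 3)
b = -41
q = -100 (q = -2 + ((1 + 3) - 102) = -2 + (4 - 102) = -2 - 98 = -100)
(q + K(-18))*(284 + b) = (-100 - 1)*(284 - 41) = -101*243 = -24543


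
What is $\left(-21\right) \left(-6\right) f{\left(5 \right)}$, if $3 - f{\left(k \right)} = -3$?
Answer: $756$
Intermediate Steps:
$f{\left(k \right)} = 6$ ($f{\left(k \right)} = 3 - -3 = 3 + 3 = 6$)
$\left(-21\right) \left(-6\right) f{\left(5 \right)} = \left(-21\right) \left(-6\right) 6 = 126 \cdot 6 = 756$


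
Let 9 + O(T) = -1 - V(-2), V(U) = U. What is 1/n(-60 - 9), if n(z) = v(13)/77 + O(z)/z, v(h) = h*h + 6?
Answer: 759/1813 ≈ 0.41864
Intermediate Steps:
O(T) = -8 (O(T) = -9 + (-1 - 1*(-2)) = -9 + (-1 + 2) = -9 + 1 = -8)
v(h) = 6 + h² (v(h) = h² + 6 = 6 + h²)
n(z) = 25/11 - 8/z (n(z) = (6 + 13²)/77 - 8/z = (6 + 169)*(1/77) - 8/z = 175*(1/77) - 8/z = 25/11 - 8/z)
1/n(-60 - 9) = 1/(25/11 - 8/(-60 - 9)) = 1/(25/11 - 8/(-69)) = 1/(25/11 - 8*(-1/69)) = 1/(25/11 + 8/69) = 1/(1813/759) = 759/1813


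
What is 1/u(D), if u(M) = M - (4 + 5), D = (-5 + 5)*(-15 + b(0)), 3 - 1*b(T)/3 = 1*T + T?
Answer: -1/9 ≈ -0.11111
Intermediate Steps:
b(T) = 9 - 6*T (b(T) = 9 - 3*(1*T + T) = 9 - 3*(T + T) = 9 - 6*T)
D = 0 (D = (-5 + 5)*(-15 + (9 - 6*0)) = 0*(-15 + (9 + 0)) = 0*(-15 + 9) = 0*(-6) = 0)
u(M) = -9 + M (u(M) = M - 1*9 = M - 9 = -9 + M)
1/u(D) = 1/(-9 + 0) = 1/(-9) = -1/9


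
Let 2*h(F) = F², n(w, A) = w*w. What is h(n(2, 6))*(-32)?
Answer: -256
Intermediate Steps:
n(w, A) = w²
h(F) = F²/2
h(n(2, 6))*(-32) = ((2²)²/2)*(-32) = ((½)*4²)*(-32) = ((½)*16)*(-32) = 8*(-32) = -256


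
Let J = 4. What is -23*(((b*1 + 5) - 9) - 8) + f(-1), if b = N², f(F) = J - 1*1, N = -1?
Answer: 256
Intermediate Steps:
f(F) = 3 (f(F) = 4 - 1*1 = 4 - 1 = 3)
b = 1 (b = (-1)² = 1)
-23*(((b*1 + 5) - 9) - 8) + f(-1) = -23*(((1*1 + 5) - 9) - 8) + 3 = -23*(((1 + 5) - 9) - 8) + 3 = -23*((6 - 9) - 8) + 3 = -23*(-3 - 8) + 3 = -23*(-11) + 3 = 253 + 3 = 256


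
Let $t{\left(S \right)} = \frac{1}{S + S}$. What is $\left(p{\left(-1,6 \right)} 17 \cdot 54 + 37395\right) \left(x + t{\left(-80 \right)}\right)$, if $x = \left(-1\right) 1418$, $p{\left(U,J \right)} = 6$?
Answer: $- \frac{9733875543}{160} \approx -6.0837 \cdot 10^{7}$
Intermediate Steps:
$x = -1418$
$t{\left(S \right)} = \frac{1}{2 S}$
$\left(p{\left(-1,6 \right)} 17 \cdot 54 + 37395\right) \left(x + t{\left(-80 \right)}\right) = \left(6 \cdot 17 \cdot 54 + 37395\right) \left(-1418 + \frac{1}{2 \left(-80\right)}\right) = \left(102 \cdot 54 + 37395\right) \left(-1418 + \frac{1}{2} \left(- \frac{1}{80}\right)\right) = \left(5508 + 37395\right) \left(-1418 - \frac{1}{160}\right) = 42903 \left(- \frac{226881}{160}\right) = - \frac{9733875543}{160}$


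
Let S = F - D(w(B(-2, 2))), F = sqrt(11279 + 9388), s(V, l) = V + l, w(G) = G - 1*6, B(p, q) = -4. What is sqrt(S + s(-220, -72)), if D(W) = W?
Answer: sqrt(-282 + 83*sqrt(3)) ≈ 11.758*I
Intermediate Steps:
w(G) = -6 + G (w(G) = G - 6 = -6 + G)
F = 83*sqrt(3) (F = sqrt(20667) = 83*sqrt(3) ≈ 143.76)
S = 10 + 83*sqrt(3) (S = 83*sqrt(3) - (-6 - 4) = 83*sqrt(3) - 1*(-10) = 83*sqrt(3) + 10 = 10 + 83*sqrt(3) ≈ 153.76)
sqrt(S + s(-220, -72)) = sqrt((10 + 83*sqrt(3)) + (-220 - 72)) = sqrt((10 + 83*sqrt(3)) - 292) = sqrt(-282 + 83*sqrt(3))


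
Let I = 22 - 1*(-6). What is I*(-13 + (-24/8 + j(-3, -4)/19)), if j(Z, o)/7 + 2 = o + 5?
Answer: -8708/19 ≈ -458.32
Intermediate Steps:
I = 28 (I = 22 + 6 = 28)
j(Z, o) = 21 + 7*o (j(Z, o) = -14 + 7*(o + 5) = -14 + 7*(5 + o) = -14 + (35 + 7*o) = 21 + 7*o)
I*(-13 + (-24/8 + j(-3, -4)/19)) = 28*(-13 + (-24/8 + (21 + 7*(-4))/19)) = 28*(-13 + (-24*1/8 + (21 - 28)*(1/19))) = 28*(-13 + (-3 - 7*1/19)) = 28*(-13 + (-3 - 7/19)) = 28*(-13 - 64/19) = 28*(-311/19) = -8708/19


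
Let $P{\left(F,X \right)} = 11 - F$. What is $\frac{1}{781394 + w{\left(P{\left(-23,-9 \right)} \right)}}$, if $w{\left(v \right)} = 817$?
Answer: $\frac{1}{782211} \approx 1.2784 \cdot 10^{-6}$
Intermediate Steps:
$\frac{1}{781394 + w{\left(P{\left(-23,-9 \right)} \right)}} = \frac{1}{781394 + 817} = \frac{1}{782211}$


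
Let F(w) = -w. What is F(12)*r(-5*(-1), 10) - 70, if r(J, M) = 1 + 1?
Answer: -94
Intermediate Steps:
r(J, M) = 2
F(12)*r(-5*(-1), 10) - 70 = -1*12*2 - 70 = -12*2 - 70 = -24 - 70 = -94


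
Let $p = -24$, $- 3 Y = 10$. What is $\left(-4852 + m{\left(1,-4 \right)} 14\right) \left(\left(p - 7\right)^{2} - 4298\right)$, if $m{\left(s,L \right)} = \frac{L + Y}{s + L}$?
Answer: $\frac{144692320}{9} \approx 1.6077 \cdot 10^{7}$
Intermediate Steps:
$Y = - \frac{10}{3}$ ($Y = \left(- \frac{1}{3}\right) 10 = - \frac{10}{3} \approx -3.3333$)
$m{\left(s,L \right)} = \frac{- \frac{10}{3} + L}{L + s}$ ($m{\left(s,L \right)} = \frac{L - \frac{10}{3}}{s + L} = \frac{- \frac{10}{3} + L}{L + s}$)
$\left(-4852 + m{\left(1,-4 \right)} 14\right) \left(\left(p - 7\right)^{2} - 4298\right) = \left(-4852 + \frac{- \frac{10}{3} - 4}{-4 + 1} \cdot 14\right) \left(\left(-24 - 7\right)^{2} - 4298\right) = \left(-4852 + \frac{1}{-3} \left(- \frac{22}{3}\right) 14\right) \left(\left(-31\right)^{2} - 4298\right) = \left(-4852 + \left(- \frac{1}{3}\right) \left(- \frac{22}{3}\right) 14\right) \left(961 - 4298\right) = \left(-4852 + \frac{22}{9} \cdot 14\right) \left(-3337\right) = \left(-4852 + \frac{308}{9}\right) \left(-3337\right) = \left(- \frac{43360}{9}\right) \left(-3337\right) = \frac{144692320}{9}$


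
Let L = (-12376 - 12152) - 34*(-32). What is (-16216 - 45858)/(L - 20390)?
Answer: 31037/21915 ≈ 1.4162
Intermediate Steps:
L = -23440 (L = -24528 + 1088 = -23440)
(-16216 - 45858)/(L - 20390) = (-16216 - 45858)/(-23440 - 20390) = -62074/(-43830) = -62074*(-1/43830) = 31037/21915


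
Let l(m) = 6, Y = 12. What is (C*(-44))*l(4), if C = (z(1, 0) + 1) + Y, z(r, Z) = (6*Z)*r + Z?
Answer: -3432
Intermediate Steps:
z(r, Z) = Z + 6*Z*r (z(r, Z) = 6*Z*r + Z = Z + 6*Z*r)
C = 13 (C = (0*(1 + 6*1) + 1) + 12 = (0*(1 + 6) + 1) + 12 = (0*7 + 1) + 12 = (0 + 1) + 12 = 1 + 12 = 13)
(C*(-44))*l(4) = (13*(-44))*6 = -572*6 = -3432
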